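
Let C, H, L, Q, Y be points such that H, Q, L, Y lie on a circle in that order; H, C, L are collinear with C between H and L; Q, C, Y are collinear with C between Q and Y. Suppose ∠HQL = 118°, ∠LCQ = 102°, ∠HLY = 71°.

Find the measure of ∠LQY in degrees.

1. ∠HYL = 62°  [cyclic HQLY, opposite ∠Q+∠Y]
2. ∠LHY = 47°  [△HLY]
3. ∠LQY = 47°  [same arc LY]

∠LQY = 47°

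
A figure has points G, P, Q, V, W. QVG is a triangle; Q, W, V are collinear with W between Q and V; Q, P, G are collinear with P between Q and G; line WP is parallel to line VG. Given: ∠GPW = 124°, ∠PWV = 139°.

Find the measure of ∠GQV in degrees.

∠GQV = 83°

1. ∠QPW = 56°  [linear pair at P on QG]
2. ∠PWQ = 41°  [linear pair at W on QV]
3. ∠PQW = 83°  [△QWP]
4. ∠GQV = 83°  [W on QV, P on QG]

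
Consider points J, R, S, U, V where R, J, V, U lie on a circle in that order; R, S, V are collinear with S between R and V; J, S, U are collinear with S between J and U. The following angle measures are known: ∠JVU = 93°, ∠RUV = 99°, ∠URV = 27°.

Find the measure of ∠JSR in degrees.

1. ∠RVU = 54°  [△RVU]
2. ∠UJV = 27°  [same arc VU]
3. ∠RJU = 54°  [same arc RU]
4. ∠JUV = 60°  [△JVU]
5. ∠JRV = 60°  [same arc JV]
6. ∠JSR = 66°  [△RSJ]

∠JSR = 66°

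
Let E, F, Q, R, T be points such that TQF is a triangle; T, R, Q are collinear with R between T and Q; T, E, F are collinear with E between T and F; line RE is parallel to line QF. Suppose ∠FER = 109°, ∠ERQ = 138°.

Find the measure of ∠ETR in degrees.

1. ∠RET = 71°  [linear pair at E on TF]
2. ∠ERT = 42°  [linear pair at R on TQ]
3. ∠ETR = 67°  [△TRE]

∠ETR = 67°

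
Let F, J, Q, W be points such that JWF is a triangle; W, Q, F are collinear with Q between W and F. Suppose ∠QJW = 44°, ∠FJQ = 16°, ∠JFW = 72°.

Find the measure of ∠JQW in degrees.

1. ∠JFQ = 72°  [Q on ray FW]
2. ∠FQJ = 92°  [△JQF]
3. ∠JQW = 88°  [linear pair at Q on WF]

∠JQW = 88°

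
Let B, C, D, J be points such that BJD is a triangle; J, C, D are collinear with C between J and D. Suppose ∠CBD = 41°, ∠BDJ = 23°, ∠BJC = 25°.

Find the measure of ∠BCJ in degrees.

1. ∠BDC = 23°  [C on ray DJ]
2. ∠BCD = 116°  [△BCD]
3. ∠BCJ = 64°  [linear pair at C on JD]

∠BCJ = 64°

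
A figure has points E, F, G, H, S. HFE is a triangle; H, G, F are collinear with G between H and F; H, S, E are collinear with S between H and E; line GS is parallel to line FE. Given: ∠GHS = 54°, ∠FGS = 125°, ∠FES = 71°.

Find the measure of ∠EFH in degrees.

∠EFH = 55°

1. ∠EHF = 54°  [G on HF, S on HE]
2. ∠FEH = 71°  [S on ray EH]
3. ∠EFH = 55°  [△HFE]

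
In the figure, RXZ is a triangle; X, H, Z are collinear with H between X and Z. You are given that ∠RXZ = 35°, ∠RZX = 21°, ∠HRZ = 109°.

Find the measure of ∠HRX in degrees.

∠HRX = 15°

1. ∠HXR = 35°  [H on ray XZ]
2. ∠HZR = 21°  [H on ray ZX]
3. ∠RHZ = 50°  [△RHZ]
4. ∠RHX = 130°  [linear pair at H on XZ]
5. ∠HRX = 15°  [△RXH]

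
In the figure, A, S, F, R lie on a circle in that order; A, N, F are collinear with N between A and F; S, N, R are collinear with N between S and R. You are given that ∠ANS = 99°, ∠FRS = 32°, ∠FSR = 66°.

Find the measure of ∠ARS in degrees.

∠ARS = 33°

1. ∠FNR = 99°  [vertical angles at N]
2. ∠FAR = 66°  [same arc FR]
3. ∠ANR = 81°  [linear pair at N on AF]
4. ∠ARS = 33°  [△ANR]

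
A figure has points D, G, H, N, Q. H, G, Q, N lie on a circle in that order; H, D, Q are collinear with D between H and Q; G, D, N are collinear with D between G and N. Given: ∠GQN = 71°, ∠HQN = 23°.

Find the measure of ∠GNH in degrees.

∠GNH = 48°

1. ∠GHN = 109°  [cyclic HGQN, opposite ∠H+∠Q]
2. ∠HGN = 23°  [same arc HN]
3. ∠GNH = 48°  [△HGN]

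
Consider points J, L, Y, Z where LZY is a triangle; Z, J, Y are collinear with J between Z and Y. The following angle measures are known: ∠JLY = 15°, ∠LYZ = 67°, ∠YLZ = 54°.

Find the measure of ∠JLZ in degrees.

1. ∠LZY = 59°  [△LZY]
2. ∠JYL = 67°  [J on ray YZ]
3. ∠JZL = 59°  [J on ray ZY]
4. ∠LJY = 98°  [△LJY]
5. ∠LJZ = 82°  [linear pair at J on ZY]
6. ∠JLZ = 39°  [△LZJ]

∠JLZ = 39°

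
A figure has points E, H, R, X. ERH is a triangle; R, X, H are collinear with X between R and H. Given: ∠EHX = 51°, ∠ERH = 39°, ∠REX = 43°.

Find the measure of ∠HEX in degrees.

∠HEX = 47°

1. ∠ERX = 39°  [X on ray RH]
2. ∠EXR = 98°  [△ERX]
3. ∠EXH = 82°  [linear pair at X on RH]
4. ∠HEX = 47°  [△EXH]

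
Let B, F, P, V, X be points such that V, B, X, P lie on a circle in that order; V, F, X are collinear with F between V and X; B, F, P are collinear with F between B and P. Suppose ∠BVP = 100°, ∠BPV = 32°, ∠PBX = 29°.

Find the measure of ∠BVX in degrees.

∠BVX = 71°

1. ∠BXP = 80°  [cyclic VBXP, opposite ∠V+∠X]
2. ∠BPX = 71°  [△BXP]
3. ∠BVX = 71°  [same arc BX]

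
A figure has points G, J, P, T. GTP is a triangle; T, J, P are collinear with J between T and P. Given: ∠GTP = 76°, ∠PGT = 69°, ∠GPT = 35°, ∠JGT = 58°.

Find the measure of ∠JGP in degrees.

1. ∠GTJ = 76°  [J on ray TP]
2. ∠GPJ = 35°  [J on ray PT]
3. ∠GJT = 46°  [△GTJ]
4. ∠GJP = 134°  [linear pair at J on TP]
5. ∠JGP = 11°  [△GJP]

∠JGP = 11°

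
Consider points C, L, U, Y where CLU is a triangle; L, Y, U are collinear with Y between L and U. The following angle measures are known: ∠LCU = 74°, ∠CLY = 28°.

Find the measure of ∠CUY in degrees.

1. ∠CLU = 28°  [Y on ray LU]
2. ∠CUL = 78°  [△CLU]
3. ∠CUY = 78°  [Y on ray UL]

∠CUY = 78°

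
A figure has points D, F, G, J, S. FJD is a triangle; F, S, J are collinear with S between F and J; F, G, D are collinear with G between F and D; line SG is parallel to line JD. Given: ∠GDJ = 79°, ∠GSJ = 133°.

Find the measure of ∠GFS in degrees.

1. ∠FDJ = 79°  [G on ray DF]
2. ∠FSG = 47°  [linear pair at S on FJ]
3. ∠FGS = 79°  [SG∥JD, corresponding at G]
4. ∠GFS = 54°  [△FSG]

∠GFS = 54°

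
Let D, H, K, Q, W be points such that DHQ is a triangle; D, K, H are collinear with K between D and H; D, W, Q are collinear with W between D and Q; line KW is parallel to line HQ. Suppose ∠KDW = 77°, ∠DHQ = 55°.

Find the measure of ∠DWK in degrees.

1. ∠HDQ = 77°  [K on DH, W on DQ]
2. ∠DQH = 48°  [△DHQ]
3. ∠DWK = 48°  [KW∥HQ, corresponding at W]

∠DWK = 48°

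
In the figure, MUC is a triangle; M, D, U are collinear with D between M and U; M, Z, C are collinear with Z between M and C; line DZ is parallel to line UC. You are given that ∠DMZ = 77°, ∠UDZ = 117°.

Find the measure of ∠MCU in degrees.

1. ∠MDZ = 63°  [linear pair at D on MU]
2. ∠DZM = 40°  [△MDZ]
3. ∠MCU = 40°  [DZ∥UC, corresponding at Z]

∠MCU = 40°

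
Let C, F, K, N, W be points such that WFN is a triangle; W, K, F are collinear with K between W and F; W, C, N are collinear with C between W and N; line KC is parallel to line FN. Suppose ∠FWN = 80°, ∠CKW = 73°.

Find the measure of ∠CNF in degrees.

∠CNF = 27°

1. ∠CWK = 80°  [K on WF, C on WN]
2. ∠KCW = 27°  [△WKC]
3. ∠KCN = 153°  [linear pair at C on WN]
4. ∠CNF = 27°  [KC∥FN, co-interior at N–C]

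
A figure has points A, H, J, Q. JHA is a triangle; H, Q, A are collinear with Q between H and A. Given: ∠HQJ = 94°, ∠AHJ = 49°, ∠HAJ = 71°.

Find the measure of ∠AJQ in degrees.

∠AJQ = 23°

1. ∠AQJ = 86°  [linear pair at Q on HA]
2. ∠JAQ = 71°  [Q on ray AH]
3. ∠AJQ = 23°  [△JQA]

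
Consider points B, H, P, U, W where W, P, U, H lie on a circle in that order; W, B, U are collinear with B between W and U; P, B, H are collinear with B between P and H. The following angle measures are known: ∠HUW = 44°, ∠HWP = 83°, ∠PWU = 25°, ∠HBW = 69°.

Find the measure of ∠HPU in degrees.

∠HPU = 58°

1. ∠HUP = 97°  [cyclic WPUH, opposite ∠W+∠U]
2. ∠PHU = 25°  [same arc PU]
3. ∠HPU = 58°  [△PUH]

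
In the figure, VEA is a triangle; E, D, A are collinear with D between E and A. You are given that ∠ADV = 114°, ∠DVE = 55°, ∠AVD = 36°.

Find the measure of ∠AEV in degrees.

∠AEV = 59°

1. ∠EDV = 66°  [linear pair at D on EA]
2. ∠DEV = 59°  [△VED]
3. ∠AEV = 59°  [D on ray EA]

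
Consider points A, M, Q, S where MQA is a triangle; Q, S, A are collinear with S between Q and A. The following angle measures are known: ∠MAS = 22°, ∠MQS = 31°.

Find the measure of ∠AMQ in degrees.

1. ∠MAQ = 22°  [S on ray AQ]
2. ∠AQM = 31°  [S on ray QA]
3. ∠AMQ = 127°  [△MQA]

∠AMQ = 127°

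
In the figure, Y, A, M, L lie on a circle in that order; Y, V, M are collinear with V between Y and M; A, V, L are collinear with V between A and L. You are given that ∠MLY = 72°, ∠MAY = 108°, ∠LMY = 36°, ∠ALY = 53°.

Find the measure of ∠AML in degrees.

∠AML = 89°

1. ∠LAY = 36°  [same arc YL]
2. ∠AYL = 91°  [△YAL]
3. ∠AML = 89°  [cyclic YAML, opposite ∠Y+∠M]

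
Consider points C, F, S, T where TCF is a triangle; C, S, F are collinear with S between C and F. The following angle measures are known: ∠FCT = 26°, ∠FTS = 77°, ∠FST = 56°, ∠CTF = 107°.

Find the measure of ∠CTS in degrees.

∠CTS = 30°

1. ∠SCT = 26°  [S on ray CF]
2. ∠CST = 124°  [linear pair at S on CF]
3. ∠CTS = 30°  [△TCS]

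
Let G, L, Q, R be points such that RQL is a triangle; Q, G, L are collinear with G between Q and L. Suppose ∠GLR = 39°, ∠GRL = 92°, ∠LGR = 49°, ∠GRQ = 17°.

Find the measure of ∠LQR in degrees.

∠LQR = 32°

1. ∠QGR = 131°  [linear pair at G on QL]
2. ∠GQR = 32°  [△RQG]
3. ∠LQR = 32°  [G on ray QL]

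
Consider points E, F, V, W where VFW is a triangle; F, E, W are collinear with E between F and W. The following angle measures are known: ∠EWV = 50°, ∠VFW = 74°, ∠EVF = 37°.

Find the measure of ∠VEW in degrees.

1. ∠EFV = 74°  [E on ray FW]
2. ∠FEV = 69°  [△VFE]
3. ∠VEW = 111°  [linear pair at E on FW]

∠VEW = 111°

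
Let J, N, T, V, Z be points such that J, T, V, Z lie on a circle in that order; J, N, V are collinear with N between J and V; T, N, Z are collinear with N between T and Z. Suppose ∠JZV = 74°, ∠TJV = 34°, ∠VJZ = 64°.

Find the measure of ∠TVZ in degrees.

∠TVZ = 82°

1. ∠TZV = 34°  [same arc TV]
2. ∠VTZ = 64°  [same arc VZ]
3. ∠TVZ = 82°  [△TVZ]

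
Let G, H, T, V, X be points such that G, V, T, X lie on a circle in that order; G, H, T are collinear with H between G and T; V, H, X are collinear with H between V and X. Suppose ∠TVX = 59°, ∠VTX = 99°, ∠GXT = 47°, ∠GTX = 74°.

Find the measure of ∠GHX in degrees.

∠GHX = 96°

1. ∠TXV = 22°  [△VTX]
2. ∠THX = 84°  [△THX]
3. ∠GHX = 96°  [linear pair at H on GT]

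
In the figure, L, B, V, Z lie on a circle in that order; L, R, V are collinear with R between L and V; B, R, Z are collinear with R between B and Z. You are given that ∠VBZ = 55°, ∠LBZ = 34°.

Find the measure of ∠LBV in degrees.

∠LBV = 89°

1. ∠VLZ = 55°  [same arc VZ]
2. ∠LVZ = 34°  [same arc LZ]
3. ∠LZV = 91°  [△LVZ]
4. ∠LBV = 89°  [cyclic LBVZ, opposite ∠B+∠Z]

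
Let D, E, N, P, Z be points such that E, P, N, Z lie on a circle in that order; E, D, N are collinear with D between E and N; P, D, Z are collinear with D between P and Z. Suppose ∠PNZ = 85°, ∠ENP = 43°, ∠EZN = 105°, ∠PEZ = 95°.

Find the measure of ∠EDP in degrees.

1. ∠EZP = 43°  [same arc EP]
2. ∠EPN = 75°  [cyclic EPNZ, opposite ∠P+∠Z]
3. ∠EPZ = 42°  [△EPZ]
4. ∠NEP = 62°  [△EPN]
5. ∠EDP = 76°  [△EDP]

∠EDP = 76°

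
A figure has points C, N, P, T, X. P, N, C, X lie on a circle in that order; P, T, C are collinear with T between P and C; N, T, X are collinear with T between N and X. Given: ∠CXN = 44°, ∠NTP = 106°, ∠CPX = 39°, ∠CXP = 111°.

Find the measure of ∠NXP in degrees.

1. ∠CPN = 44°  [same arc NC]
2. ∠CNP = 69°  [cyclic PNCX, opposite ∠N+∠X]
3. ∠NCP = 67°  [△PNC]
4. ∠NXP = 67°  [same arc PN]

∠NXP = 67°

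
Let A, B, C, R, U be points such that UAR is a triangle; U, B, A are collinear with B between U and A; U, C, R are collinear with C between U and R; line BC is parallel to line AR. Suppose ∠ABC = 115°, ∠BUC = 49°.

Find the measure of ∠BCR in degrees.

1. ∠CBU = 65°  [linear pair at B on UA]
2. ∠BCU = 66°  [△UBC]
3. ∠BCR = 114°  [linear pair at C on UR]

∠BCR = 114°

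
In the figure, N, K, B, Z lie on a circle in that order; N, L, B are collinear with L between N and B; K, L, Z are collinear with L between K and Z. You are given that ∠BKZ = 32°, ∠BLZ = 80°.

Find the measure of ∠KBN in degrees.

1. ∠BNZ = 32°  [same arc BZ]
2. ∠NLZ = 100°  [linear pair at L on NB]
3. ∠KZN = 48°  [△NLZ]
4. ∠KBN = 48°  [same arc NK]

∠KBN = 48°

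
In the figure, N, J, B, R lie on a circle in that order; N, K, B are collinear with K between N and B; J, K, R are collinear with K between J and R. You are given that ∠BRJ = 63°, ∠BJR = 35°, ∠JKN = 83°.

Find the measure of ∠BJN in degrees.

∠BJN = 69°

1. ∠BNJ = 63°  [same arc JB]
2. ∠BKJ = 97°  [linear pair at K on NB]
3. ∠JBN = 48°  [△JKB]
4. ∠BJN = 69°  [△NJB]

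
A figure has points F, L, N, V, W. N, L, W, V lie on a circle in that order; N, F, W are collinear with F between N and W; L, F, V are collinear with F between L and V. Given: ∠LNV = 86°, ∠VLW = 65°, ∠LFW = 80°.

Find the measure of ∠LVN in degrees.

∠LVN = 35°

1. ∠VNW = 65°  [same arc WV]
2. ∠NFV = 80°  [vertical angles at F]
3. ∠LVN = 35°  [△NFV]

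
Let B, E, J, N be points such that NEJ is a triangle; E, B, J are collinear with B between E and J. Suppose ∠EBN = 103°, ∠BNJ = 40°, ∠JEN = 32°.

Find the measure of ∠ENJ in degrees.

∠ENJ = 85°

1. ∠JBN = 77°  [linear pair at B on EJ]
2. ∠BJN = 63°  [△NBJ]
3. ∠EJN = 63°  [B on ray JE]
4. ∠ENJ = 85°  [△NEJ]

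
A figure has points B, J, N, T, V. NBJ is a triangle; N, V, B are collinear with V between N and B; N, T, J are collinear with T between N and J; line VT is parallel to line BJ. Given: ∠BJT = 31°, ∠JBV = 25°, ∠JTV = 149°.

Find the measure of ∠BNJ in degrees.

1. ∠BJN = 31°  [T on ray JN]
2. ∠JBN = 25°  [V on ray BN]
3. ∠BNJ = 124°  [△NBJ]

∠BNJ = 124°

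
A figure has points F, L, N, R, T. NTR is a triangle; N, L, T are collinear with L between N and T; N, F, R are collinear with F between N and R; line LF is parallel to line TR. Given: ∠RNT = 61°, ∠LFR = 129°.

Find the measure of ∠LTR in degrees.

∠LTR = 68°

1. ∠FNL = 61°  [L on NT, F on NR]
2. ∠LFN = 51°  [linear pair at F on NR]
3. ∠FLN = 68°  [△NLF]
4. ∠FLT = 112°  [linear pair at L on NT]
5. ∠LTR = 68°  [LF∥TR, co-interior at T–L]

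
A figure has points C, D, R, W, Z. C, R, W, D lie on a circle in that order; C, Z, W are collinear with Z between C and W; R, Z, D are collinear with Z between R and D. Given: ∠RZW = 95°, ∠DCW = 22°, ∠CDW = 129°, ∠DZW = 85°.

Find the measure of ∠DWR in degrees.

1. ∠DRW = 22°  [same arc WD]
2. ∠CWD = 29°  [△CWD]
3. ∠RDW = 66°  [△WZD]
4. ∠DWR = 92°  [△RWD]

∠DWR = 92°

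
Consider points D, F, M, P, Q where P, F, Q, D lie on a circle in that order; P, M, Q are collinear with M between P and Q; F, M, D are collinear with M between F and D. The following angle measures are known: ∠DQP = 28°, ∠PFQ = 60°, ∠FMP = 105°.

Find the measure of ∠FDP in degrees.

1. ∠PDQ = 120°  [cyclic PFQD, opposite ∠F+∠D]
2. ∠DMQ = 105°  [vertical angles at M]
3. ∠DPQ = 32°  [△PQD]
4. ∠DMP = 75°  [linear pair at M on PQ]
5. ∠FDP = 73°  [△PMD]

∠FDP = 73°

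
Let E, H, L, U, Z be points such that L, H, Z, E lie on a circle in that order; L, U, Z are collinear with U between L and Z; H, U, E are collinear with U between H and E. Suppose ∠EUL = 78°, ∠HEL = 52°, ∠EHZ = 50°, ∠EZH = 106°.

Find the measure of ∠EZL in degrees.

∠EZL = 54°

1. ∠EUZ = 102°  [linear pair at U on LZ]
2. ∠HEZ = 24°  [△HZE]
3. ∠EZL = 54°  [△ZUE]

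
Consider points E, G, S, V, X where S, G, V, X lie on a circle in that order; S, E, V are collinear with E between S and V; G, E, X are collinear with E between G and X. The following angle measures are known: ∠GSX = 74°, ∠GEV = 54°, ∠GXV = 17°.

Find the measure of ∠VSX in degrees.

1. ∠GVX = 106°  [cyclic SGVX, opposite ∠S+∠V]
2. ∠VGX = 57°  [△GVX]
3. ∠VSX = 57°  [same arc VX]

∠VSX = 57°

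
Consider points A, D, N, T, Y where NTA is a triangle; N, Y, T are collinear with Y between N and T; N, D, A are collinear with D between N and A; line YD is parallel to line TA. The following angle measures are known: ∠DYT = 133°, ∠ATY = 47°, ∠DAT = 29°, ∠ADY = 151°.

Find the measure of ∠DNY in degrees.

1. ∠DYN = 47°  [linear pair at Y on NT]
2. ∠NDY = 29°  [linear pair at D on NA]
3. ∠DNY = 104°  [△NYD]

∠DNY = 104°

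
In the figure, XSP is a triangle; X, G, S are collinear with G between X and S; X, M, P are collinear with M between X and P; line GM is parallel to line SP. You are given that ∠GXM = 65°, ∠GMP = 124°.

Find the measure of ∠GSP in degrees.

∠GSP = 59°

1. ∠GMX = 56°  [linear pair at M on XP]
2. ∠MGX = 59°  [△XGM]
3. ∠MGS = 121°  [linear pair at G on XS]
4. ∠GSP = 59°  [GM∥SP, co-interior at S–G]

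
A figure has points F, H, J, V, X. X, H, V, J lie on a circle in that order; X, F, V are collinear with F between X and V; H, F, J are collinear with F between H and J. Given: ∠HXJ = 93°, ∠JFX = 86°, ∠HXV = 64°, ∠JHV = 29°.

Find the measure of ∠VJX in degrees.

∠VJX = 129°

1. ∠JFV = 94°  [linear pair at F on XV]
2. ∠HJV = 64°  [same arc HV]
3. ∠JXV = 29°  [same arc VJ]
4. ∠JVX = 22°  [△VFJ]
5. ∠VJX = 129°  [△XVJ]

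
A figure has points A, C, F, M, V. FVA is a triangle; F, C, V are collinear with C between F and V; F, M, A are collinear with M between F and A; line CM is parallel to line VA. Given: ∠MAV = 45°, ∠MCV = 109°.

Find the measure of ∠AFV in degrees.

∠AFV = 64°

1. ∠FAV = 45°  [M on ray AF]
2. ∠FCM = 71°  [linear pair at C on FV]
3. ∠CMF = 45°  [CM∥VA, corresponding at M]
4. ∠CFM = 64°  [△FCM]
5. ∠AFV = 64°  [C on FV, M on FA]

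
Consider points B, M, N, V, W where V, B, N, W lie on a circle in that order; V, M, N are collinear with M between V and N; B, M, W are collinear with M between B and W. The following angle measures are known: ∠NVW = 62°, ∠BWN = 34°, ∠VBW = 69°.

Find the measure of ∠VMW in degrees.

∠VMW = 103°

1. ∠VNW = 69°  [same arc VW]
2. ∠NMW = 77°  [△NMW]
3. ∠VMW = 103°  [linear pair at M on VN]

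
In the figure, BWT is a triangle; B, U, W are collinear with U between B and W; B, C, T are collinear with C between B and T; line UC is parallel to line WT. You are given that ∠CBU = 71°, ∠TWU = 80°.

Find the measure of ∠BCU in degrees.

∠BCU = 29°

1. ∠TBW = 71°  [U on BW, C on BT]
2. ∠BWT = 80°  [U on ray WB]
3. ∠BTW = 29°  [△BWT]
4. ∠BCU = 29°  [UC∥WT, corresponding at C]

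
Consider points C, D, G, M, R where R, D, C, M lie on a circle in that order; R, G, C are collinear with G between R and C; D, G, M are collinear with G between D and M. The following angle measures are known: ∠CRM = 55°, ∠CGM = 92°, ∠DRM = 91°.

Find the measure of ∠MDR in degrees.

∠MDR = 52°

1. ∠MGR = 88°  [linear pair at G on RC]
2. ∠DMR = 37°  [△RGM]
3. ∠MDR = 52°  [△RDM]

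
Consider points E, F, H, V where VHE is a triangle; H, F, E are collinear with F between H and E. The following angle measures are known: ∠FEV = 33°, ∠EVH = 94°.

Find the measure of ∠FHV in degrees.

∠FHV = 53°

1. ∠HEV = 33°  [F on ray EH]
2. ∠EHV = 53°  [△VHE]
3. ∠FHV = 53°  [F on ray HE]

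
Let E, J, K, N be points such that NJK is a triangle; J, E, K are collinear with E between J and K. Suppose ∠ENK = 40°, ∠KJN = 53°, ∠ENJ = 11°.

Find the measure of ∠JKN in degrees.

∠JKN = 76°

1. ∠EJN = 53°  [E on ray JK]
2. ∠JEN = 116°  [△NJE]
3. ∠KEN = 64°  [linear pair at E on JK]
4. ∠EKN = 76°  [△NEK]
5. ∠JKN = 76°  [E on ray KJ]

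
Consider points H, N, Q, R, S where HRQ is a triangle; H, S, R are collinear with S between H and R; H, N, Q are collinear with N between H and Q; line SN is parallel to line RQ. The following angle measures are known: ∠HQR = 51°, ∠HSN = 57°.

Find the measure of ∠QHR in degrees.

∠QHR = 72°

1. ∠HNS = 51°  [SN∥RQ, corresponding at N]
2. ∠NHS = 72°  [△HSN]
3. ∠QHR = 72°  [S on HR, N on HQ]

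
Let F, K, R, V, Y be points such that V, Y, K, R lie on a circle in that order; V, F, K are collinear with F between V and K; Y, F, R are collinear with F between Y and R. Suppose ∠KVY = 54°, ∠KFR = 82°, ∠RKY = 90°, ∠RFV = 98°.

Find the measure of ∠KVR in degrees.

1. ∠KRY = 54°  [same arc YK]
2. ∠KYR = 36°  [△YKR]
3. ∠KVR = 36°  [same arc KR]

∠KVR = 36°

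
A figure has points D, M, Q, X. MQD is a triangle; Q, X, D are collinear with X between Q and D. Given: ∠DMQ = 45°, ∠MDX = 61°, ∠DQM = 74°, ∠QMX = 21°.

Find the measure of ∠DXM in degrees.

1. ∠MQX = 74°  [X on ray QD]
2. ∠MXQ = 85°  [△MQX]
3. ∠DXM = 95°  [linear pair at X on QD]

∠DXM = 95°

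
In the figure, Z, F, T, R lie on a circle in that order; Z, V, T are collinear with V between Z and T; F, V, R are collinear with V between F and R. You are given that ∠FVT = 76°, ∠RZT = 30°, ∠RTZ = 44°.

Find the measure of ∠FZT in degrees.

1. ∠FVZ = 104°  [linear pair at V on ZT]
2. ∠RFZ = 44°  [same arc ZR]
3. ∠FZT = 32°  [△ZVF]

∠FZT = 32°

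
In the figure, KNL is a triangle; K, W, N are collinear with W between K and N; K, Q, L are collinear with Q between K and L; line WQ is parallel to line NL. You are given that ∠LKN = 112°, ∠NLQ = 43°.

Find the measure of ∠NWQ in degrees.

1. ∠KLN = 43°  [Q on ray LK]
2. ∠KNL = 25°  [△KNL]
3. ∠KWQ = 25°  [WQ∥NL, corresponding at W]
4. ∠NWQ = 155°  [linear pair at W on KN]

∠NWQ = 155°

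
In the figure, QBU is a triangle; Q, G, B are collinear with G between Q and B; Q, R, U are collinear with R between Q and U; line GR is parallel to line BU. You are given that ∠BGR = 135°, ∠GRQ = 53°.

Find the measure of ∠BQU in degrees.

∠BQU = 82°

1. ∠QGR = 45°  [linear pair at G on QB]
2. ∠GQR = 82°  [△QGR]
3. ∠BQU = 82°  [G on QB, R on QU]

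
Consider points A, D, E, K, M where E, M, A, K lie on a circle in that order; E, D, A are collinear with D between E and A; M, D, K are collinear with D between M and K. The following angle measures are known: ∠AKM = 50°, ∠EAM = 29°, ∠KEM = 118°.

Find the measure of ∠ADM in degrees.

∠ADM = 83°

1. ∠AEM = 50°  [same arc MA]
2. ∠EKM = 29°  [same arc EM]
3. ∠EMK = 33°  [△EMK]
4. ∠EDM = 97°  [△EDM]
5. ∠ADM = 83°  [linear pair at D on EA]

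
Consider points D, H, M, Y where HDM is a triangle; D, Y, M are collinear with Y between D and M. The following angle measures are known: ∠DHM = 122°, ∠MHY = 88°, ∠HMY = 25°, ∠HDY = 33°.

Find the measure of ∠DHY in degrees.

1. ∠HYM = 67°  [△HYM]
2. ∠DYH = 113°  [linear pair at Y on DM]
3. ∠DHY = 34°  [△HDY]

∠DHY = 34°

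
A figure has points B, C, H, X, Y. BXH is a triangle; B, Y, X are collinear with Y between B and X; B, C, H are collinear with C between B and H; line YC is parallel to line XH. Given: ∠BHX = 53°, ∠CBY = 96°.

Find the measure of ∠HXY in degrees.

∠HXY = 31°

1. ∠BCY = 53°  [YC∥XH, corresponding at C]
2. ∠BYC = 31°  [△BYC]
3. ∠CYX = 149°  [linear pair at Y on BX]
4. ∠HXY = 31°  [YC∥XH, co-interior at X–Y]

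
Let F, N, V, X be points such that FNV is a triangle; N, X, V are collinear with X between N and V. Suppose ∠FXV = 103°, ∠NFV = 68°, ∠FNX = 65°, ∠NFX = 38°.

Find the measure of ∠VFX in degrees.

∠VFX = 30°

1. ∠FNV = 65°  [X on ray NV]
2. ∠FVN = 47°  [△FNV]
3. ∠FVX = 47°  [X on ray VN]
4. ∠VFX = 30°  [△FXV]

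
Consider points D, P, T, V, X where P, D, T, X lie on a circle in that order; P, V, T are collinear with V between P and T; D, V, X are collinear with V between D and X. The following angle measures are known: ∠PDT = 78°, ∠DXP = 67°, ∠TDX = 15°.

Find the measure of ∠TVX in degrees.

1. ∠TPX = 15°  [same arc TX]
2. ∠PVX = 98°  [△PVX]
3. ∠TVX = 82°  [linear pair at V on PT]

∠TVX = 82°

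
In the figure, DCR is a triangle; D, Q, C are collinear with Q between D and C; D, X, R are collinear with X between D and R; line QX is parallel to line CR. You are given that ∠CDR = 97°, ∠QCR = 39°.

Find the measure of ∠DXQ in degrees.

∠DXQ = 44°

1. ∠DCR = 39°  [Q on ray CD]
2. ∠CRD = 44°  [△DCR]
3. ∠DXQ = 44°  [QX∥CR, corresponding at X]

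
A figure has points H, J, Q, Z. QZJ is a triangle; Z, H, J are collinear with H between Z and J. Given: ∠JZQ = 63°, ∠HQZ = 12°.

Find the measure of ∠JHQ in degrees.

1. ∠HZQ = 63°  [H on ray ZJ]
2. ∠QHZ = 105°  [△QZH]
3. ∠JHQ = 75°  [linear pair at H on ZJ]

∠JHQ = 75°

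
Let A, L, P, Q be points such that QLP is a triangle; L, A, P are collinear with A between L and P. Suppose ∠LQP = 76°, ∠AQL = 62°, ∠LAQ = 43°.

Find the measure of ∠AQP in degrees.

∠AQP = 14°

1. ∠ALQ = 75°  [△QLA]
2. ∠PAQ = 137°  [linear pair at A on LP]
3. ∠PLQ = 75°  [A on ray LP]
4. ∠LPQ = 29°  [△QLP]
5. ∠APQ = 29°  [A on ray PL]
6. ∠AQP = 14°  [△QAP]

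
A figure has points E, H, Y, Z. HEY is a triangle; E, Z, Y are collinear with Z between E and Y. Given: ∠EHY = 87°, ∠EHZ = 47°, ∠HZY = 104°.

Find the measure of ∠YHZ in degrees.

1. ∠EZH = 76°  [linear pair at Z on EY]
2. ∠HEZ = 57°  [△HEZ]
3. ∠HEY = 57°  [Z on ray EY]
4. ∠EYH = 36°  [△HEY]
5. ∠HYZ = 36°  [Z on ray YE]
6. ∠YHZ = 40°  [△HZY]

∠YHZ = 40°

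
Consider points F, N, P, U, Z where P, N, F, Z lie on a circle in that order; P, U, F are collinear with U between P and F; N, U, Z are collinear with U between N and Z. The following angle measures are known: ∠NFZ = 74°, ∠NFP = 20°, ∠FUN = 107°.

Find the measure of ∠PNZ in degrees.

∠PNZ = 54°

1. ∠NPZ = 106°  [cyclic PNFZ, opposite ∠P+∠F]
2. ∠NZP = 20°  [same arc PN]
3. ∠PNZ = 54°  [△PNZ]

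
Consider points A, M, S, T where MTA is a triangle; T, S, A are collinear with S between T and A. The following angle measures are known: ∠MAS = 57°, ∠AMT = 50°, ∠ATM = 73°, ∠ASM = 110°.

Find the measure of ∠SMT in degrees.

∠SMT = 37°

1. ∠MTS = 73°  [S on ray TA]
2. ∠MST = 70°  [linear pair at S on TA]
3. ∠SMT = 37°  [△MTS]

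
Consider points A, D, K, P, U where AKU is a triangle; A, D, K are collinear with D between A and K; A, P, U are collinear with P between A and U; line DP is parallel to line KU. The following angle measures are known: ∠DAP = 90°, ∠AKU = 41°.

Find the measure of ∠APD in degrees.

∠APD = 49°

1. ∠KAU = 90°  [D on AK, P on AU]
2. ∠AUK = 49°  [△AKU]
3. ∠APD = 49°  [DP∥KU, corresponding at P]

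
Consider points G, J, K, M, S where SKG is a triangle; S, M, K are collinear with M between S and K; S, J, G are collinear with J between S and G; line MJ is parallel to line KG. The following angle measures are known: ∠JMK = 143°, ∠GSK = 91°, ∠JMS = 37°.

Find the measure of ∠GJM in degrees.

∠GJM = 128°

1. ∠JSM = 91°  [M on SK, J on SG]
2. ∠MJS = 52°  [△SMJ]
3. ∠GJM = 128°  [linear pair at J on SG]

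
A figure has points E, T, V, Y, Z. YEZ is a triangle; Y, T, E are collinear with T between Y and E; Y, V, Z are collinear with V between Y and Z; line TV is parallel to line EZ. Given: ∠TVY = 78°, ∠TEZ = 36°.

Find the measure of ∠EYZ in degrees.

∠EYZ = 66°

1. ∠EZY = 78°  [TV∥EZ, corresponding at V]
2. ∠YEZ = 36°  [T on ray EY]
3. ∠EYZ = 66°  [△YEZ]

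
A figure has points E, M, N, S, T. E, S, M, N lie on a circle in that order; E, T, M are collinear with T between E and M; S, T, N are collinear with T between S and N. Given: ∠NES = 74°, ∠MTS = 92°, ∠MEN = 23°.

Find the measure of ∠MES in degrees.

1. ∠NMS = 106°  [cyclic ESMN, opposite ∠E+∠M]
2. ∠MSN = 23°  [same arc MN]
3. ∠MNS = 51°  [△SMN]
4. ∠MES = 51°  [same arc SM]

∠MES = 51°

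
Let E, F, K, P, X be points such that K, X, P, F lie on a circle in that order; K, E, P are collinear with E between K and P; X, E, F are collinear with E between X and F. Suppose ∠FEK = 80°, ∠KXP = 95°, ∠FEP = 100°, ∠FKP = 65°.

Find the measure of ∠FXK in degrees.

1. ∠KFP = 85°  [cyclic KXPF, opposite ∠X+∠F]
2. ∠FPK = 30°  [△KPF]
3. ∠FXK = 30°  [same arc KF]

∠FXK = 30°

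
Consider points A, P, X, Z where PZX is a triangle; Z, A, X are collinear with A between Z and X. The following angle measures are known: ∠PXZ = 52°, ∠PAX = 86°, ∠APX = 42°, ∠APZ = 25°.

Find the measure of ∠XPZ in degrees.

1. ∠PAZ = 94°  [linear pair at A on ZX]
2. ∠AZP = 61°  [△PZA]
3. ∠PZX = 61°  [A on ray ZX]
4. ∠XPZ = 67°  [△PZX]

∠XPZ = 67°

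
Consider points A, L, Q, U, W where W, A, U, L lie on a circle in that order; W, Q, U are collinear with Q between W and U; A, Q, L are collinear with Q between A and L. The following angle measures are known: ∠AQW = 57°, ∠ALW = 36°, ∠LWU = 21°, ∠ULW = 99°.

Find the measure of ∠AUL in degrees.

∠AUL = 96°

1. ∠LQU = 57°  [vertical angles at Q]
2. ∠LAU = 21°  [same arc UL]
3. ∠LUW = 60°  [△WUL]
4. ∠ALU = 63°  [△UQL]
5. ∠AUL = 96°  [△AUL]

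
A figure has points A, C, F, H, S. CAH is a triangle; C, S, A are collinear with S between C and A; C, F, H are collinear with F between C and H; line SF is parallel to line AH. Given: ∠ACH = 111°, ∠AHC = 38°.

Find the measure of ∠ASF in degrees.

∠ASF = 149°

1. ∠CAH = 31°  [△CAH]
2. ∠CSF = 31°  [SF∥AH, corresponding at S]
3. ∠ASF = 149°  [linear pair at S on CA]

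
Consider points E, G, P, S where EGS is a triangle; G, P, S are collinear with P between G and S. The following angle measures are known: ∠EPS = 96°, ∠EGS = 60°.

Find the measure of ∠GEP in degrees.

∠GEP = 36°

1. ∠EPG = 84°  [linear pair at P on GS]
2. ∠EGP = 60°  [P on ray GS]
3. ∠GEP = 36°  [△EGP]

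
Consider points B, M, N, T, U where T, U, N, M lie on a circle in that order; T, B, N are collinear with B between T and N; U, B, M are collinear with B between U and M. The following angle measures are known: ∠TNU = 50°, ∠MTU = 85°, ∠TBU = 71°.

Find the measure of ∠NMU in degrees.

1. ∠TMU = 50°  [same arc TU]
2. ∠MUT = 45°  [△TUM]
3. ∠MBN = 71°  [vertical angles at B]
4. ∠MNT = 45°  [same arc TM]
5. ∠NMU = 64°  [△NBM]

∠NMU = 64°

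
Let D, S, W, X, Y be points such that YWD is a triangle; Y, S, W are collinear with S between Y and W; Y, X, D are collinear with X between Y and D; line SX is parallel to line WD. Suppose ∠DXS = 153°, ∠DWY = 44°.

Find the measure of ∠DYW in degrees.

1. ∠SXY = 27°  [linear pair at X on YD]
2. ∠XSY = 44°  [SX∥WD, corresponding at S]
3. ∠SYX = 109°  [△YSX]
4. ∠DYW = 109°  [S on YW, X on YD]

∠DYW = 109°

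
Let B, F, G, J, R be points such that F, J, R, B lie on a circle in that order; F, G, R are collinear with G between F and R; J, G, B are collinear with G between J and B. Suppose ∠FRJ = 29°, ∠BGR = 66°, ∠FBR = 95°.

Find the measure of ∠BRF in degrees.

∠BRF = 48°

1. ∠FBJ = 29°  [same arc FJ]
2. ∠BGF = 114°  [linear pair at G on FR]
3. ∠BFR = 37°  [△FGB]
4. ∠BRF = 48°  [△FRB]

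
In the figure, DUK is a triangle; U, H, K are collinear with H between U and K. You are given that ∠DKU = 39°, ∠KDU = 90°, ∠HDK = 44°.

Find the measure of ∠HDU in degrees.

1. ∠DUK = 51°  [△DUK]
2. ∠DKH = 39°  [H on ray KU]
3. ∠DHK = 97°  [△DHK]
4. ∠DUH = 51°  [H on ray UK]
5. ∠DHU = 83°  [linear pair at H on UK]
6. ∠HDU = 46°  [△DUH]

∠HDU = 46°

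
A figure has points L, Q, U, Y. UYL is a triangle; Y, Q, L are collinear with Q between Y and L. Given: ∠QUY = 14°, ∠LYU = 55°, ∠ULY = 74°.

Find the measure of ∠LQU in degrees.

1. ∠QYU = 55°  [Q on ray YL]
2. ∠UQY = 111°  [△UYQ]
3. ∠LQU = 69°  [linear pair at Q on YL]

∠LQU = 69°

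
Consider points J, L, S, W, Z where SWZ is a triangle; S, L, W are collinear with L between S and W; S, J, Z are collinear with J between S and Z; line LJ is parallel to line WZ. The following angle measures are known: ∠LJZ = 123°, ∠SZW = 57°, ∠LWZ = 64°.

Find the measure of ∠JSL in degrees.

1. ∠SWZ = 64°  [L on ray WS]
2. ∠WSZ = 59°  [△SWZ]
3. ∠JSL = 59°  [L on SW, J on SZ]

∠JSL = 59°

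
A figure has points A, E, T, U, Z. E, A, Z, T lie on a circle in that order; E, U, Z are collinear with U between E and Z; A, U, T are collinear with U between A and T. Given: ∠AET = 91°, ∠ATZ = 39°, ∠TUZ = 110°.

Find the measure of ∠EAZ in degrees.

1. ∠AZT = 89°  [cyclic EAZT, opposite ∠E+∠Z]
2. ∠TAZ = 52°  [△AZT]
3. ∠EZT = 31°  [△ZUT]
4. ∠TEZ = 52°  [same arc ZT]
5. ∠ETZ = 97°  [△EZT]
6. ∠EAZ = 83°  [cyclic EAZT, opposite ∠A+∠T]

∠EAZ = 83°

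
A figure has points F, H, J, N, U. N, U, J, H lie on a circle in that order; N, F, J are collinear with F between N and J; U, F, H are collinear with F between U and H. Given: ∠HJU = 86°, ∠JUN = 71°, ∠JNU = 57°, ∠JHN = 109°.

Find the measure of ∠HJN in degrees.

∠HJN = 34°

1. ∠HNU = 94°  [cyclic NUJH, opposite ∠N+∠J]
2. ∠NJU = 52°  [△NUJ]
3. ∠NHU = 52°  [same arc NU]
4. ∠HUN = 34°  [△NUH]
5. ∠HJN = 34°  [same arc NH]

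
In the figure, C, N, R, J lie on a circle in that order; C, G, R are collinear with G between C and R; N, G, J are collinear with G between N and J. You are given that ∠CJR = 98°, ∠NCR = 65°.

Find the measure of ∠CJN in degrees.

∠CJN = 33°

1. ∠CNR = 82°  [cyclic CNRJ, opposite ∠N+∠J]
2. ∠CRN = 33°  [△CNR]
3. ∠CJN = 33°  [same arc CN]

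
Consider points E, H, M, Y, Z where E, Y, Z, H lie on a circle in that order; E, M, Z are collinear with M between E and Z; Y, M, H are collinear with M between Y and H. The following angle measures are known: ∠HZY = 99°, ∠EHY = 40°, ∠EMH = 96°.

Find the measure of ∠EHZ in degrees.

∠EHZ = 77°

1. ∠HEY = 81°  [cyclic EYZH, opposite ∠E+∠Z]
2. ∠EYH = 59°  [△EYH]
3. ∠HEZ = 44°  [△EMH]
4. ∠EZH = 59°  [same arc EH]
5. ∠EHZ = 77°  [△EZH]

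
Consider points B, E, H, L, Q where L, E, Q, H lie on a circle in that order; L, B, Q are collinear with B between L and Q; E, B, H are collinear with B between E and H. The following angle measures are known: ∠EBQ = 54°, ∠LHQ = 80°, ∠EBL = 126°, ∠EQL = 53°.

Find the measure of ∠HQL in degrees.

∠HQL = 27°

1. ∠HBL = 54°  [vertical angles at B]
2. ∠EHL = 53°  [same arc LE]
3. ∠HLQ = 73°  [△LBH]
4. ∠HQL = 27°  [△LQH]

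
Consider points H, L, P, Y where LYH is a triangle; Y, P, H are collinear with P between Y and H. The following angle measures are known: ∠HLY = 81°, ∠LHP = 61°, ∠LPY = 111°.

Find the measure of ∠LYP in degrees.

∠LYP = 38°

1. ∠LHY = 61°  [P on ray HY]
2. ∠HYL = 38°  [△LYH]
3. ∠LYP = 38°  [P on ray YH]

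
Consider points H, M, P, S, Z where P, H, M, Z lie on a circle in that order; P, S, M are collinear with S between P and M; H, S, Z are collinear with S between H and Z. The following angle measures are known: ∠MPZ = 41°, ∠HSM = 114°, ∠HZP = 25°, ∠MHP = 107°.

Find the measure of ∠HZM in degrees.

1. ∠MHZ = 41°  [same arc MZ]
2. ∠HMP = 25°  [△HSM]
3. ∠HPM = 48°  [△PHM]
4. ∠HZM = 48°  [same arc HM]

∠HZM = 48°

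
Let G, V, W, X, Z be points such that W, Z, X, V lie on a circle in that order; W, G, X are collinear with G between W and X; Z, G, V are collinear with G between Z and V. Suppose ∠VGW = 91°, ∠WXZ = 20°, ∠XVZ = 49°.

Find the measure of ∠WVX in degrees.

∠WVX = 69°

1. ∠VGX = 89°  [linear pair at G on WX]
2. ∠WVZ = 20°  [same arc WZ]
3. ∠VXW = 42°  [△XGV]
4. ∠VWX = 69°  [△WGV]
5. ∠WVX = 69°  [△WXV]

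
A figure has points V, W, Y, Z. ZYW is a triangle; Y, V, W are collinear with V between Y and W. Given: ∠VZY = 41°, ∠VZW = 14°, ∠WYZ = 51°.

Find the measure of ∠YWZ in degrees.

∠YWZ = 74°

1. ∠VYZ = 51°  [V on ray YW]
2. ∠YVZ = 88°  [△ZYV]
3. ∠WVZ = 92°  [linear pair at V on YW]
4. ∠VWZ = 74°  [△ZVW]
5. ∠YWZ = 74°  [V on ray WY]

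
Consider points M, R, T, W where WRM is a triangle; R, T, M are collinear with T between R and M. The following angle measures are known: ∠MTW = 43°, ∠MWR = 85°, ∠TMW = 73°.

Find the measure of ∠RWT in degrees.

∠RWT = 21°

1. ∠RTW = 137°  [linear pair at T on RM]
2. ∠RMW = 73°  [T on ray MR]
3. ∠MRW = 22°  [△WRM]
4. ∠TRW = 22°  [T on ray RM]
5. ∠RWT = 21°  [△WRT]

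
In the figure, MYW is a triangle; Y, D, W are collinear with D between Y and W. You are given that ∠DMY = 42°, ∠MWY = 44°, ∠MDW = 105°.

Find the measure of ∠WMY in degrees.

1. ∠MDY = 75°  [linear pair at D on YW]
2. ∠DYM = 63°  [△MYD]
3. ∠MYW = 63°  [D on ray YW]
4. ∠WMY = 73°  [△MYW]

∠WMY = 73°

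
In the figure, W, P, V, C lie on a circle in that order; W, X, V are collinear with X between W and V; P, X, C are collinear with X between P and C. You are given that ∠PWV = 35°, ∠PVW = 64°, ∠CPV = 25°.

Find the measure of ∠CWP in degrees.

1. ∠PCV = 35°  [same arc PV]
2. ∠CVP = 120°  [△PVC]
3. ∠CWP = 60°  [cyclic WPVC, opposite ∠W+∠V]

∠CWP = 60°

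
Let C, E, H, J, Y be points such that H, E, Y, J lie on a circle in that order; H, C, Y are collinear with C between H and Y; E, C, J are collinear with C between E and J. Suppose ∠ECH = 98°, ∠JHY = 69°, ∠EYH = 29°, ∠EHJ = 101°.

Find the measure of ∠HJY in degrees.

∠HJY = 61°

1. ∠EJH = 29°  [same arc HE]
2. ∠HEJ = 50°  [△HEJ]
3. ∠HYJ = 50°  [same arc HJ]
4. ∠HJY = 61°  [△HYJ]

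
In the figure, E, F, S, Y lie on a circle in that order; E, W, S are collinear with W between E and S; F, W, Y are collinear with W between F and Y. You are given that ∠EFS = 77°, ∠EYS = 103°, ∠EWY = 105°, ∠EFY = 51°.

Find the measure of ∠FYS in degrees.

∠FYS = 54°

1. ∠SWY = 75°  [linear pair at W on ES]
2. ∠ESY = 51°  [same arc EY]
3. ∠FYS = 54°  [△SWY]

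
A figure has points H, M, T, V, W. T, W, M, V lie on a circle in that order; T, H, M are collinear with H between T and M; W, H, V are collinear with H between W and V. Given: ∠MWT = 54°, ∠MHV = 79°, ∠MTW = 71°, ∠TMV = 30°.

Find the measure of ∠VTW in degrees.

1. ∠TMW = 55°  [△TWM]
2. ∠THW = 79°  [vertical angles at H]
3. ∠TWV = 30°  [△THW]
4. ∠TVW = 55°  [same arc TW]
5. ∠VTW = 95°  [△TWV]

∠VTW = 95°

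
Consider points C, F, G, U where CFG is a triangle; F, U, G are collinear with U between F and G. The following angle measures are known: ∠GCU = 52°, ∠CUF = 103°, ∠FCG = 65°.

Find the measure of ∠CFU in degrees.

∠CFU = 64°

1. ∠CUG = 77°  [linear pair at U on FG]
2. ∠CGU = 51°  [△CUG]
3. ∠CGF = 51°  [U on ray GF]
4. ∠CFG = 64°  [△CFG]
5. ∠CFU = 64°  [U on ray FG]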